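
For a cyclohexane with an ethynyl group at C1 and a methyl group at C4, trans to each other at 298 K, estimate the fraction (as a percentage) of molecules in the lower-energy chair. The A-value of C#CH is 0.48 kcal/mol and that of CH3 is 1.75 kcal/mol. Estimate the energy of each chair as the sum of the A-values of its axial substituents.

97.7%

C1 and C4 have opposite parity, so for the trans isomer the two substituents are e,e in one chair and a,a in the other.
Chair I (ethynyl axial, methyl axial): E = 2.23 kcal/mol; chair II (ethynyl equatorial, methyl equatorial): E = 0.00 kcal/mol.
ΔG = 2.23 kcal/mol between the two chairs.
K = exp(ΔG/RT) with R = 1.987×10⁻³ kcal mol⁻¹ K⁻¹ and T = 298 K gives K ≈ 43.2.
Fraction in the lower-energy chair = K/(K+1) = 97.7%.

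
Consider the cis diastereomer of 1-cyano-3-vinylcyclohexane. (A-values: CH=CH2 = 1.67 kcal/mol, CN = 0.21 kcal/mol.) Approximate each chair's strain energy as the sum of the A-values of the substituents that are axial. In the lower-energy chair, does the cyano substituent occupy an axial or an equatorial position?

equatorial

C1 and C3 have the same parity, so for the cis isomer the two substituents are e,e in one chair and a,a in the other.
Chair I (vinyl axial, cyano axial): E = 1.88 kcal/mol.
Chair II (vinyl equatorial, cyano equatorial): E = 0.00 kcal/mol.
Chair II is the more stable (lower-energy) conformer, and in that chair the cyano group is equatorial.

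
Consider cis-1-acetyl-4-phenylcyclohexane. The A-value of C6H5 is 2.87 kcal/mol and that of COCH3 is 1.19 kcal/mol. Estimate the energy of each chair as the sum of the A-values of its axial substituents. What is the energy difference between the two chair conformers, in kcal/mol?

1.68 kcal/mol

C1 and C4 have opposite parity, so for the cis isomer the two substituents are one axial and one equatorial in each chair.
Chair I (phenyl axial, acetyl equatorial): E = 2.87 kcal/mol.
Chair II (phenyl equatorial, acetyl axial): E = 1.19 kcal/mol.
ΔE = 2.87 − 1.19 = 1.68 kcal/mol; chair II is more stable.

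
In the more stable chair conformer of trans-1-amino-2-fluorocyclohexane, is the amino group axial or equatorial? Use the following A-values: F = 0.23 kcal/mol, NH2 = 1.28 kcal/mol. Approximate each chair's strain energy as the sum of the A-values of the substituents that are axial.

equatorial

C1 and C2 have opposite parity, so for the trans isomer the two substituents are e,e in one chair and a,a in the other.
Chair I (fluoro axial, amino axial): E = 1.51 kcal/mol.
Chair II (fluoro equatorial, amino equatorial): E = 0.00 kcal/mol.
Chair II is the more stable (lower-energy) conformer, and in that chair the amino group is equatorial.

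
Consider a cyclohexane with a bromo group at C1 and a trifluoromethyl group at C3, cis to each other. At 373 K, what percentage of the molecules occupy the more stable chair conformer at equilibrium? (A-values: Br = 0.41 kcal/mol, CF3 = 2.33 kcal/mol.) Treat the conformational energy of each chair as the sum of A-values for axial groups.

97.6%

C1 and C3 have the same parity, so for the cis isomer the two substituents are e,e in one chair and a,a in the other.
Chair I (bromo axial, trifluoromethyl axial): E = 2.74 kcal/mol; chair II (bromo equatorial, trifluoromethyl equatorial): E = 0.00 kcal/mol.
ΔG = 2.74 kcal/mol between the two chairs.
K = exp(ΔG/RT) with R = 1.987×10⁻³ kcal mol⁻¹ K⁻¹ and T = 373 K gives K ≈ 40.3.
Fraction in the lower-energy chair = K/(K+1) = 97.6%.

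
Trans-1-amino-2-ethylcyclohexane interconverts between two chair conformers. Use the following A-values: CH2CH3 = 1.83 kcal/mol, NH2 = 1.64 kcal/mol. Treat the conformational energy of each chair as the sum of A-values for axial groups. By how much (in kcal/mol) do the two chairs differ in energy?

3.47 kcal/mol

C1 and C2 have opposite parity, so for the trans isomer the two substituents are e,e in one chair and a,a in the other.
Chair I (ethyl axial, amino axial): E = 3.47 kcal/mol.
Chair II (ethyl equatorial, amino equatorial): E = 0.00 kcal/mol.
ΔE = 3.47 − 0.00 = 3.47 kcal/mol; chair II is more stable.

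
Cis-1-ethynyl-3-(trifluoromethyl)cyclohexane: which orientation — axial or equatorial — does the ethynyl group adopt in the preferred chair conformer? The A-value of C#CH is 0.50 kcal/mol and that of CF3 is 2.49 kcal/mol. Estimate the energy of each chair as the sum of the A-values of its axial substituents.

equatorial

C1 and C3 have the same parity, so for the cis isomer the two substituents are e,e in one chair and a,a in the other.
Chair I (ethynyl axial, trifluoromethyl axial): E = 2.99 kcal/mol.
Chair II (ethynyl equatorial, trifluoromethyl equatorial): E = 0.00 kcal/mol.
Chair II is the more stable (lower-energy) conformer, and in that chair the ethynyl group is equatorial.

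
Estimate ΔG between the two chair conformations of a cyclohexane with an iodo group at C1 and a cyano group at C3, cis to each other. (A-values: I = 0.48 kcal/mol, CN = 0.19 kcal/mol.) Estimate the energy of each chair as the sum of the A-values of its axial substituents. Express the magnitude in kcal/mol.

C1 and C3 have the same parity, so for the cis isomer the two substituents are e,e in one chair and a,a in the other.
Chair I (iodo axial, cyano axial): E = 0.67 kcal/mol.
Chair II (iodo equatorial, cyano equatorial): E = 0.00 kcal/mol.
ΔE = 0.67 − 0.00 = 0.67 kcal/mol; chair II is more stable.

0.67 kcal/mol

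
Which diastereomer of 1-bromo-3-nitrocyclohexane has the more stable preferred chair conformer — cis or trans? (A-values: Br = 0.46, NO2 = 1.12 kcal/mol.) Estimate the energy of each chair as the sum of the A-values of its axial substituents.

cis

At 1,3 positions (parity same): cis → (e,e or a,a); trans → (a,e or e,a).
Best chair for cis: E = 0.00 kcal/mol; best chair for trans: E = 0.46 kcal/mol.
The cis isomer is lower by 0.46 kcal/mol.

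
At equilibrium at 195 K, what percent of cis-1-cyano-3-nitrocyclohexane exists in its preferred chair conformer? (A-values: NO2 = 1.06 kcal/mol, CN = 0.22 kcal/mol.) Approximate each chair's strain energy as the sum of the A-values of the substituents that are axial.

C1 and C3 have the same parity, so for the cis isomer the two substituents are e,e in one chair and a,a in the other.
Chair I (nitro axial, cyano axial): E = 1.28 kcal/mol; chair II (nitro equatorial, cyano equatorial): E = 0.00 kcal/mol.
ΔG = 1.28 kcal/mol between the two chairs.
K = exp(ΔG/RT) with R = 1.987×10⁻³ kcal mol⁻¹ K⁻¹ and T = 195 K gives K ≈ 27.2.
Fraction in the lower-energy chair = K/(K+1) = 96.5%.

96.5%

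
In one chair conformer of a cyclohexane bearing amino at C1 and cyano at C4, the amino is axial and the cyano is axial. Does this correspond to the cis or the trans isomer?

C1 and C4 have opposite parity, so their axial bonds point in opposite directions.
With opposite-parity carbons, two substituents on the same face are one axial and one equatorial; opposite faces give both axial or both equatorial.
Here the groups are axial/axial → opposite face → trans.

trans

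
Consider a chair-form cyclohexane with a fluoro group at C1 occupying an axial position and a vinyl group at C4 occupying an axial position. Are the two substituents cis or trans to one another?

trans

C1 and C4 have opposite parity, so their axial bonds point in opposite directions.
With opposite-parity carbons, two substituents on the same face are one axial and one equatorial; opposite faces give both axial or both equatorial.
Here the groups are axial/axial → opposite face → trans.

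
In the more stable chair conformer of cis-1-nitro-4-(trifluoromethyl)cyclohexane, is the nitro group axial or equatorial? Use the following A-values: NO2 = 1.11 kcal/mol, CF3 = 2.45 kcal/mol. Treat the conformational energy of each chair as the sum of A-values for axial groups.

axial

C1 and C4 have opposite parity, so for the cis isomer the two substituents are one axial and one equatorial in each chair.
Chair I (nitro axial, trifluoromethyl equatorial): E = 1.11 kcal/mol.
Chair II (nitro equatorial, trifluoromethyl axial): E = 2.45 kcal/mol.
Chair I is the more stable (lower-energy) conformer, and in that chair the nitro group is axial.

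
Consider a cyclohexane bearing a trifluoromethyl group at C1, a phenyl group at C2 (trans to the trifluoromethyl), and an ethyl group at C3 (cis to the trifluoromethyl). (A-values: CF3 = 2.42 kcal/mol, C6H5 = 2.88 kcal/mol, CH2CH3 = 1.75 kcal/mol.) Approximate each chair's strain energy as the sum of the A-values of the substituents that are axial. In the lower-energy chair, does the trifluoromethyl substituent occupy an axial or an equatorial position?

equatorial

Chair I (trifluoromethyl axial, phenyl axial, ethyl axial): E = 7.05 kcal/mol.
Chair II (trifluoromethyl equatorial, phenyl equatorial, ethyl equatorial): E = 0.00 kcal/mol.
Chair II is the more stable (lower-energy) conformer, and in that chair the trifluoromethyl group is equatorial.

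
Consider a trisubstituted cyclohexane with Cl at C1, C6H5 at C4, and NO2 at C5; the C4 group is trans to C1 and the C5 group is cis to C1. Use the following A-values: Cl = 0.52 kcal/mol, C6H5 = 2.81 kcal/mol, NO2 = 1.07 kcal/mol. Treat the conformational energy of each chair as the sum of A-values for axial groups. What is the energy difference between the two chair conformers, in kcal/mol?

4.40 kcal/mol

Chair I (chloro axial, phenyl axial, nitro axial): E = 4.40 kcal/mol.
Chair II (chloro equatorial, phenyl equatorial, nitro equatorial): E = 0.00 kcal/mol.
ΔE = 4.40 − 0.00 = 4.40 kcal/mol; chair II is more stable.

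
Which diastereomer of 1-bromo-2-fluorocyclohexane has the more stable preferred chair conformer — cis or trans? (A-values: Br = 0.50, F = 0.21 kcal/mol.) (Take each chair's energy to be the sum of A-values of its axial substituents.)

At 1,2 positions (parity opposite): cis → (a,e or e,a); trans → (e,e or a,a).
Best chair for cis: E = 0.21 kcal/mol; best chair for trans: E = 0.00 kcal/mol.
The trans isomer is lower by 0.21 kcal/mol.

trans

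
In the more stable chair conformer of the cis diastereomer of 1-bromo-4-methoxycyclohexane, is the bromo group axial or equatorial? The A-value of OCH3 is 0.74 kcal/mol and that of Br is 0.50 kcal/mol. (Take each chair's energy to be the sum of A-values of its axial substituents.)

C1 and C4 have opposite parity, so for the cis isomer the two substituents are one axial and one equatorial in each chair.
Chair I (methoxy axial, bromo equatorial): E = 0.74 kcal/mol.
Chair II (methoxy equatorial, bromo axial): E = 0.50 kcal/mol.
Chair II is the more stable (lower-energy) conformer, and in that chair the bromo group is axial.

axial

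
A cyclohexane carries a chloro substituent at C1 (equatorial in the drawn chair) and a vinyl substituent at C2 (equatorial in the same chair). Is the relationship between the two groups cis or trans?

trans

C1 and C2 have opposite parity, so their axial bonds point in opposite directions.
With opposite-parity carbons, two substituents on the same face are one axial and one equatorial; opposite faces give both axial or both equatorial.
Here the groups are equatorial/equatorial → opposite face → trans.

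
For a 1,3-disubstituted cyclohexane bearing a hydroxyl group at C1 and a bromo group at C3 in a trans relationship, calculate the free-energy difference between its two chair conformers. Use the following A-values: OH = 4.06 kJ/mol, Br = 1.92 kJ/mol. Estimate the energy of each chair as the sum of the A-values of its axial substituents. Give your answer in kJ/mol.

2.14 kJ/mol

C1 and C3 have the same parity, so for the trans isomer the two substituents are one axial and one equatorial in each chair.
Chair I (hydroxyl axial, bromo equatorial): E = 4.06 kJ/mol.
Chair II (hydroxyl equatorial, bromo axial): E = 1.92 kJ/mol.
ΔE = 4.06 − 1.92 = 2.14 kJ/mol; chair II is more stable.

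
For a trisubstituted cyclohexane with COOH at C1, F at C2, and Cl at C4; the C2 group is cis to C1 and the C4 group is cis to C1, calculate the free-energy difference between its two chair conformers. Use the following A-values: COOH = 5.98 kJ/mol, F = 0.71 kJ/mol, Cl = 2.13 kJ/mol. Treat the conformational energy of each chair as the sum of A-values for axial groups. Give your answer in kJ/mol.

3.14 kJ/mol

Chair I (carboxyl axial, fluoro equatorial, chloro equatorial): E = 5.98 kJ/mol.
Chair II (carboxyl equatorial, fluoro axial, chloro axial): E = 2.84 kJ/mol.
ΔE = 5.98 − 2.84 = 3.14 kJ/mol; chair II is more stable.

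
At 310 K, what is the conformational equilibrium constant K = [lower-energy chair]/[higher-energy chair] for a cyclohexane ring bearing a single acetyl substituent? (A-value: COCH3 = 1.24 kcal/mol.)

One chair has the acetyl group axial (E = 1.24 kcal/mol) and the other has it equatorial (E = 0).
ΔG = 1.24 kcal/mol between the two chairs.
K = exp(ΔG/RT) with R = 1.987×10⁻³ kcal mol⁻¹ K⁻¹ and T = 310 K gives K ≈ 7.49.

K ≈ 7.49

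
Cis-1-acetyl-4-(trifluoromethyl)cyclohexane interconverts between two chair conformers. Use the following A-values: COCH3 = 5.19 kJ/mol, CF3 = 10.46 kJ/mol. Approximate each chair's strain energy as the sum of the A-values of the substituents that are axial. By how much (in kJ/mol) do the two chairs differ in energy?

5.27 kJ/mol

C1 and C4 have opposite parity, so for the cis isomer the two substituents are one axial and one equatorial in each chair.
Chair I (acetyl axial, trifluoromethyl equatorial): E = 5.19 kJ/mol.
Chair II (acetyl equatorial, trifluoromethyl axial): E = 10.46 kJ/mol.
ΔE = 10.46 − 5.19 = 5.27 kJ/mol; chair I is more stable.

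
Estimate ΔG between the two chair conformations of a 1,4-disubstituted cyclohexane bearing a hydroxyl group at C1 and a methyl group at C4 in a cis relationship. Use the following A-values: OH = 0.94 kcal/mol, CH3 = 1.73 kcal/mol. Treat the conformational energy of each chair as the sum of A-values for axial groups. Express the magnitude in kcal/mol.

C1 and C4 have opposite parity, so for the cis isomer the two substituents are one axial and one equatorial in each chair.
Chair I (hydroxyl axial, methyl equatorial): E = 0.94 kcal/mol.
Chair II (hydroxyl equatorial, methyl axial): E = 1.73 kcal/mol.
ΔE = 1.73 − 0.94 = 0.79 kcal/mol; chair I is more stable.

0.79 kcal/mol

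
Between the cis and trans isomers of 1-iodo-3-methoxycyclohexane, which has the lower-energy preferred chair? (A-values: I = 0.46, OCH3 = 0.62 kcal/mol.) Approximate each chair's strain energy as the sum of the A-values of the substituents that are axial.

At 1,3 positions (parity same): cis → (e,e or a,a); trans → (a,e or e,a).
Best chair for cis: E = 0.00 kcal/mol; best chair for trans: E = 0.46 kcal/mol.
The cis isomer is lower by 0.46 kcal/mol.

cis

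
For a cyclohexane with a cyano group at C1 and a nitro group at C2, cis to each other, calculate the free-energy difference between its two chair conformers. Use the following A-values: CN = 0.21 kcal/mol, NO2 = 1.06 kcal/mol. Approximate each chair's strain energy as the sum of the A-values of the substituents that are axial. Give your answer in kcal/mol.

0.85 kcal/mol

C1 and C2 have opposite parity, so for the cis isomer the two substituents are one axial and one equatorial in each chair.
Chair I (cyano axial, nitro equatorial): E = 0.21 kcal/mol.
Chair II (cyano equatorial, nitro axial): E = 1.06 kcal/mol.
ΔE = 1.06 − 0.21 = 0.85 kcal/mol; chair I is more stable.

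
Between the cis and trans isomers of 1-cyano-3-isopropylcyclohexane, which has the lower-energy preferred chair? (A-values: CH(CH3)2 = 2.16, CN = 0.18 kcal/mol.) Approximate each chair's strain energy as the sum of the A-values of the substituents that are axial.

At 1,3 positions (parity same): cis → (e,e or a,a); trans → (a,e or e,a).
Best chair for cis: E = 0.00 kcal/mol; best chair for trans: E = 0.18 kcal/mol.
The cis isomer is lower by 0.18 kcal/mol.

cis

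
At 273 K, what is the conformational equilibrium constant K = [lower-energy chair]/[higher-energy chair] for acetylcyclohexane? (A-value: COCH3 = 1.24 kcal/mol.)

K ≈ 9.83

One chair has the acetyl group axial (E = 1.24 kcal/mol) and the other has it equatorial (E = 0).
ΔG = 1.24 kcal/mol between the two chairs.
K = exp(ΔG/RT) with R = 1.987×10⁻³ kcal mol⁻¹ K⁻¹ and T = 273 K gives K ≈ 9.83.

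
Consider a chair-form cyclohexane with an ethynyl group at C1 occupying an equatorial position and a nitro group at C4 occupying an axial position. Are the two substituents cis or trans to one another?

C1 and C4 have opposite parity, so their axial bonds point in opposite directions.
With opposite-parity carbons, two substituents on the same face are one axial and one equatorial; opposite faces give both axial or both equatorial.
Here the groups are equatorial/axial → same face → cis.

cis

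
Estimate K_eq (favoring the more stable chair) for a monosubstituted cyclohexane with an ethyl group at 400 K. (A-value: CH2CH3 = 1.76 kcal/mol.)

One chair has the ethyl group axial (E = 1.76 kcal/mol) and the other has it equatorial (E = 0).
ΔG = 1.76 kcal/mol between the two chairs.
K = exp(ΔG/RT) with R = 1.987×10⁻³ kcal mol⁻¹ K⁻¹ and T = 400 K gives K ≈ 9.16.

K ≈ 9.16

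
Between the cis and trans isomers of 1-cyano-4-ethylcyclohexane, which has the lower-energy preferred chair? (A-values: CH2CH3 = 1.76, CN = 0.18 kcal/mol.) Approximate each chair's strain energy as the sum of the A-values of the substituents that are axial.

At 1,4 positions (parity opposite): cis → (a,e or e,a); trans → (e,e or a,a).
Best chair for cis: E = 0.18 kcal/mol; best chair for trans: E = 0.00 kcal/mol.
The trans isomer is lower by 0.18 kcal/mol.

trans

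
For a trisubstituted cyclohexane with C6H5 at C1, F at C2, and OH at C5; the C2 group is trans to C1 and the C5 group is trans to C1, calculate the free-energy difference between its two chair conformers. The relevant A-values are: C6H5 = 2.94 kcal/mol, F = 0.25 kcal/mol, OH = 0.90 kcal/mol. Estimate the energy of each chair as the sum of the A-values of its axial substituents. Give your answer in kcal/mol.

Chair I (phenyl axial, fluoro axial, hydroxyl equatorial): E = 3.19 kcal/mol.
Chair II (phenyl equatorial, fluoro equatorial, hydroxyl axial): E = 0.90 kcal/mol.
ΔE = 3.19 − 0.90 = 2.29 kcal/mol; chair II is more stable.

2.29 kcal/mol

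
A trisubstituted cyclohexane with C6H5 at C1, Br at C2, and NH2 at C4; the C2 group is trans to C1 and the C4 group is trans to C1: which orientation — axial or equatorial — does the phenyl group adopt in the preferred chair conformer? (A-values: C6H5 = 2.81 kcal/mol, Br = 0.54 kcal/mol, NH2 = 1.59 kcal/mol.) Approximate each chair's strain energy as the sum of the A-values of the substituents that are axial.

Chair I (phenyl axial, bromo axial, amino axial): E = 4.94 kcal/mol.
Chair II (phenyl equatorial, bromo equatorial, amino equatorial): E = 0.00 kcal/mol.
Chair II is the more stable (lower-energy) conformer, and in that chair the phenyl group is equatorial.

equatorial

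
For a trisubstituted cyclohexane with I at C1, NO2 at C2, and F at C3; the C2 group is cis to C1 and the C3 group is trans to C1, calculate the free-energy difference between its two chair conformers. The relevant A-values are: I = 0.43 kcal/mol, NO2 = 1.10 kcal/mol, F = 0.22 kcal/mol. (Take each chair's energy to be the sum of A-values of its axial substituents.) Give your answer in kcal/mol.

Chair I (iodo axial, nitro equatorial, fluoro equatorial): E = 0.43 kcal/mol.
Chair II (iodo equatorial, nitro axial, fluoro axial): E = 1.32 kcal/mol.
ΔE = 1.32 − 0.43 = 0.89 kcal/mol; chair I is more stable.

0.89 kcal/mol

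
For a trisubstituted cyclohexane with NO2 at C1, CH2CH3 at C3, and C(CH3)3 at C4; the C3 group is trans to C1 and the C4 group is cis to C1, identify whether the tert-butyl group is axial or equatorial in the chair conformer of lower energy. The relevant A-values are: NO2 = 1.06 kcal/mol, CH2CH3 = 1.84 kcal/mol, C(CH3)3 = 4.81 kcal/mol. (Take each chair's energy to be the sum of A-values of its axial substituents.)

equatorial

Chair I (nitro axial, ethyl equatorial, tert-butyl equatorial): E = 1.06 kcal/mol.
Chair II (nitro equatorial, ethyl axial, tert-butyl axial): E = 6.65 kcal/mol.
Chair I is the more stable (lower-energy) conformer, and in that chair the tert-butyl group is equatorial.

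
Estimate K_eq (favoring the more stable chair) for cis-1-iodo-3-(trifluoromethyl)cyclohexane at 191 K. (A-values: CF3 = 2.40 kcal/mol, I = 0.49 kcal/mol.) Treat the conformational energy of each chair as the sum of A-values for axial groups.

C1 and C3 have the same parity, so for the cis isomer the two substituents are e,e in one chair and a,a in the other.
Chair I (trifluoromethyl axial, iodo axial): E = 2.89 kcal/mol; chair II (trifluoromethyl equatorial, iodo equatorial): E = 0.00 kcal/mol.
ΔG = 2.89 kcal/mol between the two chairs.
K = exp(ΔG/RT) with R = 1.987×10⁻³ kcal mol⁻¹ K⁻¹ and T = 191 K gives K ≈ 2.03e+03.

K ≈ 2028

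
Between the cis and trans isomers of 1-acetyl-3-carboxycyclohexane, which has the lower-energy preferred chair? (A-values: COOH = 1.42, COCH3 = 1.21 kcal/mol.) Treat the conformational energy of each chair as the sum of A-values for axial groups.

At 1,3 positions (parity same): cis → (e,e or a,a); trans → (a,e or e,a).
Best chair for cis: E = 0.00 kcal/mol; best chair for trans: E = 1.21 kcal/mol.
The cis isomer is lower by 1.21 kcal/mol.

cis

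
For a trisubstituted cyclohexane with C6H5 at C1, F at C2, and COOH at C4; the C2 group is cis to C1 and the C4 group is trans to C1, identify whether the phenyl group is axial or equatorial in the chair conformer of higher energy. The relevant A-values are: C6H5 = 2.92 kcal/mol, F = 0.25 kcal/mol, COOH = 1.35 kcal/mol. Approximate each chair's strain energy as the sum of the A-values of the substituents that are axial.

Chair I (phenyl axial, fluoro equatorial, carboxyl axial): E = 4.27 kcal/mol.
Chair II (phenyl equatorial, fluoro axial, carboxyl equatorial): E = 0.25 kcal/mol.
Chair I is the less stable (higher-energy) conformer, and in that chair the phenyl group is axial.

axial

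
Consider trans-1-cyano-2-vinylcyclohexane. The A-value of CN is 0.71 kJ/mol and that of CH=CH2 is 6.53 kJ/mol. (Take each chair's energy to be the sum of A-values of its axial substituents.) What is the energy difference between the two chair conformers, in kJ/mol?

7.24 kJ/mol

C1 and C2 have opposite parity, so for the trans isomer the two substituents are e,e in one chair and a,a in the other.
Chair I (cyano axial, vinyl axial): E = 7.24 kJ/mol.
Chair II (cyano equatorial, vinyl equatorial): E = 0.00 kJ/mol.
ΔE = 7.24 − 0.00 = 7.24 kJ/mol; chair II is more stable.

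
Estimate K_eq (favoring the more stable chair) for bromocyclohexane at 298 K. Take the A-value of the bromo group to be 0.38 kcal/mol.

One chair has the bromo group axial (E = 0.38 kcal/mol) and the other has it equatorial (E = 0).
ΔG = 0.38 kcal/mol between the two chairs.
K = exp(ΔG/RT) with R = 1.987×10⁻³ kcal mol⁻¹ K⁻¹ and T = 298 K gives K ≈ 1.9.

K ≈ 1.90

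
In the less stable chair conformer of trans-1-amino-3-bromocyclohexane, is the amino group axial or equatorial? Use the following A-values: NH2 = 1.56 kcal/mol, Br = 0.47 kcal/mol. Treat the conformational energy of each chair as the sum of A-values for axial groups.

axial

C1 and C3 have the same parity, so for the trans isomer the two substituents are one axial and one equatorial in each chair.
Chair I (amino axial, bromo equatorial): E = 1.56 kcal/mol.
Chair II (amino equatorial, bromo axial): E = 0.47 kcal/mol.
Chair I is the less stable (higher-energy) conformer, and in that chair the amino group is axial.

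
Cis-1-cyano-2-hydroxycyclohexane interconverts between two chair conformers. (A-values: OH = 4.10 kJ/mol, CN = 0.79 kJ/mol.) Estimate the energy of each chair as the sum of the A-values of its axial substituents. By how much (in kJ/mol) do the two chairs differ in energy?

3.31 kJ/mol

C1 and C2 have opposite parity, so for the cis isomer the two substituents are one axial and one equatorial in each chair.
Chair I (hydroxyl axial, cyano equatorial): E = 4.10 kJ/mol.
Chair II (hydroxyl equatorial, cyano axial): E = 0.79 kJ/mol.
ΔE = 4.10 − 0.79 = 3.31 kJ/mol; chair II is more stable.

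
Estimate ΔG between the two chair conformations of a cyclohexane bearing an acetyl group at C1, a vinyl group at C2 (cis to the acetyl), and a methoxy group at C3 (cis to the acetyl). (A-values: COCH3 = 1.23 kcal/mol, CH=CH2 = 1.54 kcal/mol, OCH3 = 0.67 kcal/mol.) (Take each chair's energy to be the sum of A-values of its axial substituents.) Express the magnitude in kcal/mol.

Chair I (acetyl axial, vinyl equatorial, methoxy axial): E = 1.90 kcal/mol.
Chair II (acetyl equatorial, vinyl axial, methoxy equatorial): E = 1.54 kcal/mol.
ΔE = 1.90 − 1.54 = 0.36 kcal/mol; chair II is more stable.

0.36 kcal/mol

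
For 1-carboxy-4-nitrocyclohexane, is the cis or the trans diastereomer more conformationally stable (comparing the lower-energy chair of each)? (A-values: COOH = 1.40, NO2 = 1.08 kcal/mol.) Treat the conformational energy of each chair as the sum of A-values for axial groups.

At 1,4 positions (parity opposite): cis → (a,e or e,a); trans → (e,e or a,a).
Best chair for cis: E = 1.08 kcal/mol; best chair for trans: E = 0.00 kcal/mol.
The trans isomer is lower by 1.08 kcal/mol.

trans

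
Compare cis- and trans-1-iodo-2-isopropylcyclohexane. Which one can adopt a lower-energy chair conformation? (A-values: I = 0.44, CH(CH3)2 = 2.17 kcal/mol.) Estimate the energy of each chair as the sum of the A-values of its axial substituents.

trans

At 1,2 positions (parity opposite): cis → (a,e or e,a); trans → (e,e or a,a).
Best chair for cis: E = 0.44 kcal/mol; best chair for trans: E = 0.00 kcal/mol.
The trans isomer is lower by 0.44 kcal/mol.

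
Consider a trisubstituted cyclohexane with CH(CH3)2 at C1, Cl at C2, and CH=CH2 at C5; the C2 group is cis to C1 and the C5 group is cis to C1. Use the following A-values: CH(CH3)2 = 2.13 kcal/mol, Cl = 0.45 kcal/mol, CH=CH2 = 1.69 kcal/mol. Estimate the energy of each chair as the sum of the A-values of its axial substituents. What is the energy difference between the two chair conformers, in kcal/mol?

3.37 kcal/mol

Chair I (isopropyl axial, chloro equatorial, vinyl axial): E = 3.82 kcal/mol.
Chair II (isopropyl equatorial, chloro axial, vinyl equatorial): E = 0.45 kcal/mol.
ΔE = 3.82 − 0.45 = 3.37 kcal/mol; chair II is more stable.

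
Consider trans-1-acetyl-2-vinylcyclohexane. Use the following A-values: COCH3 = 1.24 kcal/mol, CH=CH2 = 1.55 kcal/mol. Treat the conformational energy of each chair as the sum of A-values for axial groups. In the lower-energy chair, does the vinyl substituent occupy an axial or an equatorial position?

C1 and C2 have opposite parity, so for the trans isomer the two substituents are e,e in one chair and a,a in the other.
Chair I (acetyl axial, vinyl axial): E = 2.79 kcal/mol.
Chair II (acetyl equatorial, vinyl equatorial): E = 0.00 kcal/mol.
Chair II is the more stable (lower-energy) conformer, and in that chair the vinyl group is equatorial.

equatorial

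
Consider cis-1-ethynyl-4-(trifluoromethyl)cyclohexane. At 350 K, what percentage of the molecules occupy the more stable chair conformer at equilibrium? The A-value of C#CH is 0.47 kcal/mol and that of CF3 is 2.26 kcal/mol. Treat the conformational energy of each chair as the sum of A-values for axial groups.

C1 and C4 have opposite parity, so for the cis isomer the two substituents are one axial and one equatorial in each chair.
Chair I (ethynyl axial, trifluoromethyl equatorial): E = 0.47 kcal/mol; chair II (ethynyl equatorial, trifluoromethyl axial): E = 2.26 kcal/mol.
ΔG = 1.79 kcal/mol between the two chairs.
K = exp(ΔG/RT) with R = 1.987×10⁻³ kcal mol⁻¹ K⁻¹ and T = 350 K gives K ≈ 13.1.
Fraction in the lower-energy chair = K/(K+1) = 92.9%.

92.9%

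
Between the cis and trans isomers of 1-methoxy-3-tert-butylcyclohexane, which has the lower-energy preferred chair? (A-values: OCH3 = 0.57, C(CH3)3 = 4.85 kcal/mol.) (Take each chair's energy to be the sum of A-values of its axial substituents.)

At 1,3 positions (parity same): cis → (e,e or a,a); trans → (a,e or e,a).
Best chair for cis: E = 0.00 kcal/mol; best chair for trans: E = 0.57 kcal/mol.
The cis isomer is lower by 0.57 kcal/mol.

cis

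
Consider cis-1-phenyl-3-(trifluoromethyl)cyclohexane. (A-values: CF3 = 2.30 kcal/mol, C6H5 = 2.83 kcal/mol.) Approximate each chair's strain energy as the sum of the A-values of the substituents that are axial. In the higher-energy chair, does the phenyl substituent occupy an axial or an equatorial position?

C1 and C3 have the same parity, so for the cis isomer the two substituents are e,e in one chair and a,a in the other.
Chair I (trifluoromethyl axial, phenyl axial): E = 5.13 kcal/mol.
Chair II (trifluoromethyl equatorial, phenyl equatorial): E = 0.00 kcal/mol.
Chair I is the less stable (higher-energy) conformer, and in that chair the phenyl group is axial.

axial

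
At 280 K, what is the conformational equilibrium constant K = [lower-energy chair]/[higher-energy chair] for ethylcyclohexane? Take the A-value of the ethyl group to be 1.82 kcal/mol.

One chair has the ethyl group axial (E = 1.82 kcal/mol) and the other has it equatorial (E = 0).
ΔG = 1.82 kcal/mol between the two chairs.
K = exp(ΔG/RT) with R = 1.987×10⁻³ kcal mol⁻¹ K⁻¹ and T = 280 K gives K ≈ 26.3.

K ≈ 26.3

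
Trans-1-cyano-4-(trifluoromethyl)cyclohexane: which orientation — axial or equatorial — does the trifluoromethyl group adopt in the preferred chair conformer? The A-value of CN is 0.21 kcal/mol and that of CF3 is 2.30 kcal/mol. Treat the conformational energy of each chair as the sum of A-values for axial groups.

equatorial

C1 and C4 have opposite parity, so for the trans isomer the two substituents are e,e in one chair and a,a in the other.
Chair I (cyano axial, trifluoromethyl axial): E = 2.51 kcal/mol.
Chair II (cyano equatorial, trifluoromethyl equatorial): E = 0.00 kcal/mol.
Chair II is the more stable (lower-energy) conformer, and in that chair the trifluoromethyl group is equatorial.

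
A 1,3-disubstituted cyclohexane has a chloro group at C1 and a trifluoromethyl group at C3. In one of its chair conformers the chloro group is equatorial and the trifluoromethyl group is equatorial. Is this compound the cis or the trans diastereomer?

cis

C1 and C3 have the same parity, so their axial bonds point in the same direction.
With same-parity carbons, two substituents on the same face are both axial or both equatorial; opposite faces give one of each.
Here the groups are equatorial/equatorial → same face → cis.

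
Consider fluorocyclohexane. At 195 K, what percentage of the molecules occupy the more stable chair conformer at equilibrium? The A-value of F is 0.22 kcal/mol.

One chair has the fluoro group axial (E = 0.22 kcal/mol) and the other has it equatorial (E = 0).
ΔG = 0.22 kcal/mol between the two chairs.
K = exp(ΔG/RT) with R = 1.987×10⁻³ kcal mol⁻¹ K⁻¹ and T = 195 K gives K ≈ 1.76.
Fraction in the lower-energy chair = K/(K+1) = 63.8%.

63.8%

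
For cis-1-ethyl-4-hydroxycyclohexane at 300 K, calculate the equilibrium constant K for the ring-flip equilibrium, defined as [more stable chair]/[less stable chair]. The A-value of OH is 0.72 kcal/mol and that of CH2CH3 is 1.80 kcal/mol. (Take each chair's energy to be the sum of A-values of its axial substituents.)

K ≈ 6.12

C1 and C4 have opposite parity, so for the cis isomer the two substituents are one axial and one equatorial in each chair.
Chair I (hydroxyl axial, ethyl equatorial): E = 0.72 kcal/mol; chair II (hydroxyl equatorial, ethyl axial): E = 1.80 kcal/mol.
ΔG = 1.08 kcal/mol between the two chairs.
K = exp(ΔG/RT) with R = 1.987×10⁻³ kcal mol⁻¹ K⁻¹ and T = 300 K gives K ≈ 6.12.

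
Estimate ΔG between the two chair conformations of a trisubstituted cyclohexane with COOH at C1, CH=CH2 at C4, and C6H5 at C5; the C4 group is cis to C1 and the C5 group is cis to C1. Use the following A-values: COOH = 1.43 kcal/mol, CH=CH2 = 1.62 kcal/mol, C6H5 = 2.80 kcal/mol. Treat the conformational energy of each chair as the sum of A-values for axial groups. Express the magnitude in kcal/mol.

Chair I (carboxyl axial, vinyl equatorial, phenyl axial): E = 4.23 kcal/mol.
Chair II (carboxyl equatorial, vinyl axial, phenyl equatorial): E = 1.62 kcal/mol.
ΔE = 4.23 − 1.62 = 2.61 kcal/mol; chair II is more stable.

2.61 kcal/mol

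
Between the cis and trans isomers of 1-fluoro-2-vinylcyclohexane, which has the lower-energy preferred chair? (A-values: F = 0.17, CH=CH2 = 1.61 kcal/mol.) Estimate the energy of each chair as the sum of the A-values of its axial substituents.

trans

At 1,2 positions (parity opposite): cis → (a,e or e,a); trans → (e,e or a,a).
Best chair for cis: E = 0.17 kcal/mol; best chair for trans: E = 0.00 kcal/mol.
The trans isomer is lower by 0.17 kcal/mol.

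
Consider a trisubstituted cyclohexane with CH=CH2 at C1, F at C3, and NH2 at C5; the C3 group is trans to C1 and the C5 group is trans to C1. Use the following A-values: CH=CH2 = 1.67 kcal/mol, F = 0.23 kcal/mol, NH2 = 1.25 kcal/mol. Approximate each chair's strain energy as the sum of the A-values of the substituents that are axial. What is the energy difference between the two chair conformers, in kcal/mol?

Chair I (vinyl axial, fluoro equatorial, amino equatorial): E = 1.67 kcal/mol.
Chair II (vinyl equatorial, fluoro axial, amino axial): E = 1.48 kcal/mol.
ΔE = 1.67 − 1.48 = 0.19 kcal/mol; chair II is more stable.

0.19 kcal/mol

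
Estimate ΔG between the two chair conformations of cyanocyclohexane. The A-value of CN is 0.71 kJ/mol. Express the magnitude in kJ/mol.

0.71 kJ/mol

A monosubstituted cyclohexane has one chair with the cyano group axial (E = A = 0.71 kJ/mol) and one with it equatorial (E = 0).
ΔE = 0.71 − 0 = 0.71 kJ/mol.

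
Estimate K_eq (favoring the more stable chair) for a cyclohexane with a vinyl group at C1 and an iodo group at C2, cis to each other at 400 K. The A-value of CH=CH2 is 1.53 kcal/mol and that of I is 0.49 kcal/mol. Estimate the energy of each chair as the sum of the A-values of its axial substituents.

K ≈ 3.70

C1 and C2 have opposite parity, so for the cis isomer the two substituents are one axial and one equatorial in each chair.
Chair I (vinyl axial, iodo equatorial): E = 1.53 kcal/mol; chair II (vinyl equatorial, iodo axial): E = 0.49 kcal/mol.
ΔG = 1.04 kcal/mol between the two chairs.
K = exp(ΔG/RT) with R = 1.987×10⁻³ kcal mol⁻¹ K⁻¹ and T = 400 K gives K ≈ 3.7.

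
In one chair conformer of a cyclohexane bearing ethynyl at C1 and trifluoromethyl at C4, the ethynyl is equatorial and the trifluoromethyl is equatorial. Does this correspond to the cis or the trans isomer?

C1 and C4 have opposite parity, so their axial bonds point in opposite directions.
With opposite-parity carbons, two substituents on the same face are one axial and one equatorial; opposite faces give both axial or both equatorial.
Here the groups are equatorial/equatorial → opposite face → trans.

trans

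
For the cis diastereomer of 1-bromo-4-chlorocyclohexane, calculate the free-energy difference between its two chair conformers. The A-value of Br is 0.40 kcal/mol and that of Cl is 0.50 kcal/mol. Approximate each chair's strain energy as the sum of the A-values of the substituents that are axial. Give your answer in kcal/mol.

0.10 kcal/mol

C1 and C4 have opposite parity, so for the cis isomer the two substituents are one axial and one equatorial in each chair.
Chair I (bromo axial, chloro equatorial): E = 0.40 kcal/mol.
Chair II (bromo equatorial, chloro axial): E = 0.50 kcal/mol.
ΔE = 0.50 − 0.40 = 0.10 kcal/mol; chair I is more stable.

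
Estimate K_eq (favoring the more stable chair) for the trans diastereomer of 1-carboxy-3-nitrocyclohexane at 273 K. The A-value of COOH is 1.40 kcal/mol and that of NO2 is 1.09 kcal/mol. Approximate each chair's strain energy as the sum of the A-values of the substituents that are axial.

C1 and C3 have the same parity, so for the trans isomer the two substituents are one axial and one equatorial in each chair.
Chair I (carboxyl axial, nitro equatorial): E = 1.40 kcal/mol; chair II (carboxyl equatorial, nitro axial): E = 1.09 kcal/mol.
ΔG = 0.31 kcal/mol between the two chairs.
K = exp(ΔG/RT) with R = 1.987×10⁻³ kcal mol⁻¹ K⁻¹ and T = 273 K gives K ≈ 1.77.

K ≈ 1.77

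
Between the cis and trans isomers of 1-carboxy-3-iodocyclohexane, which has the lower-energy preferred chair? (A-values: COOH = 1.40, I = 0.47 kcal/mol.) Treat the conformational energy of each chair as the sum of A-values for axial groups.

cis

At 1,3 positions (parity same): cis → (e,e or a,a); trans → (a,e or e,a).
Best chair for cis: E = 0.00 kcal/mol; best chair for trans: E = 0.47 kcal/mol.
The cis isomer is lower by 0.47 kcal/mol.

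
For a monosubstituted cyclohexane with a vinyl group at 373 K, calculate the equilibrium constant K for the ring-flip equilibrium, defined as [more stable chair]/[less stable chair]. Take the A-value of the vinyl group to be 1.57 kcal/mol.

K ≈ 8.32

One chair has the vinyl group axial (E = 1.57 kcal/mol) and the other has it equatorial (E = 0).
ΔG = 1.57 kcal/mol between the two chairs.
K = exp(ΔG/RT) with R = 1.987×10⁻³ kcal mol⁻¹ K⁻¹ and T = 373 K gives K ≈ 8.32.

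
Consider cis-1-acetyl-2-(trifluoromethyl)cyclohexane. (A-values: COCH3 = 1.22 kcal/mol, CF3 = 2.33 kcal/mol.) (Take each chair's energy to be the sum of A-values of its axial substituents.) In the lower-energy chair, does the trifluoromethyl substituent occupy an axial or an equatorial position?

equatorial

C1 and C2 have opposite parity, so for the cis isomer the two substituents are one axial and one equatorial in each chair.
Chair I (acetyl axial, trifluoromethyl equatorial): E = 1.22 kcal/mol.
Chair II (acetyl equatorial, trifluoromethyl axial): E = 2.33 kcal/mol.
Chair I is the more stable (lower-energy) conformer, and in that chair the trifluoromethyl group is equatorial.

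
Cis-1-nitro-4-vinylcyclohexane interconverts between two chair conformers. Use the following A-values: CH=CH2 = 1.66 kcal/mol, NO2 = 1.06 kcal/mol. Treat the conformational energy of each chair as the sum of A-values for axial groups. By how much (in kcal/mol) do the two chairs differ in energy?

0.60 kcal/mol

C1 and C4 have opposite parity, so for the cis isomer the two substituents are one axial and one equatorial in each chair.
Chair I (vinyl axial, nitro equatorial): E = 1.66 kcal/mol.
Chair II (vinyl equatorial, nitro axial): E = 1.06 kcal/mol.
ΔE = 1.66 − 1.06 = 0.60 kcal/mol; chair II is more stable.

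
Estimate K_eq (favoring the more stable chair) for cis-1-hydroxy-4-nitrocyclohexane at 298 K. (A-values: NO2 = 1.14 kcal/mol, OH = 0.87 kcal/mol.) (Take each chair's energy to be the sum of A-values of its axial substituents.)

C1 and C4 have opposite parity, so for the cis isomer the two substituents are one axial and one equatorial in each chair.
Chair I (nitro axial, hydroxyl equatorial): E = 1.14 kcal/mol; chair II (nitro equatorial, hydroxyl axial): E = 0.87 kcal/mol.
ΔG = 0.27 kcal/mol between the two chairs.
K = exp(ΔG/RT) with R = 1.987×10⁻³ kcal mol⁻¹ K⁻¹ and T = 298 K gives K ≈ 1.58.

K ≈ 1.58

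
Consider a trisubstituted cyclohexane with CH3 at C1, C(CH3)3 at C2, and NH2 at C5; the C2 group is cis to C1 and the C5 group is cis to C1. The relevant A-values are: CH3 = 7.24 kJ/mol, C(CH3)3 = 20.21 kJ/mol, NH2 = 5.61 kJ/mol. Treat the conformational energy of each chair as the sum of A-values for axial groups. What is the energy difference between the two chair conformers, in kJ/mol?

Chair I (methyl axial, tert-butyl equatorial, amino axial): E = 12.85 kJ/mol.
Chair II (methyl equatorial, tert-butyl axial, amino equatorial): E = 20.21 kJ/mol.
ΔE = 20.21 − 12.85 = 7.36 kJ/mol; chair I is more stable.

7.36 kJ/mol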